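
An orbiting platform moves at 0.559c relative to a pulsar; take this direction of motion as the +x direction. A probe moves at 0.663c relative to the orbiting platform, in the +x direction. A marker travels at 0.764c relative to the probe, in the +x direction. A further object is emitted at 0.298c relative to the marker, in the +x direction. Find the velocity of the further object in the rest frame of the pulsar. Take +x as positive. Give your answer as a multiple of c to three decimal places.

Apply u = (u' + v)/(1 + u'v/c²) successively, working outward toward the pulsar.
Start: velocity of the orbiting platform relative to the pulsar = 0.5590c.
Compose with the probe (u' = 0.663 in the orbiting platform frame): u_1 = (0.663 + 0.559) / (1 + 0.663·0.559) = 1.2220/1.3706 = 0.8916.
Compose with the marker (u' = 0.764 in the probe frame): u_2 = (0.764 + 0.892) / (1 + 0.764·0.892) = 1.6556/1.6812 = 0.9848.
Compose with the further object (u' = 0.298 in the marker frame): u_3 = (0.298 + 0.985) / (1 + 0.298·0.985) = 1.2828/1.2935 = 0.9917.

0.992c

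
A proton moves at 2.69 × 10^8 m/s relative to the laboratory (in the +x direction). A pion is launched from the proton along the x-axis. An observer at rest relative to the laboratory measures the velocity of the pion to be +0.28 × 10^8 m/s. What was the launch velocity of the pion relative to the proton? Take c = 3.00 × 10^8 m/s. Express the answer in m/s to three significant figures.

v = 0.897c, u = 0.093c.
Invert the composition law: u' = (u − v)/(1 − uv/c²).
u' = (0.093 − 0.897) / (1 − (0.093)(0.897)) = -0.8033/0.9163 = -0.8767.
u' = -0.8767 × 3.00 × 10^8 m/s.

-2.63 × 10^8 m/s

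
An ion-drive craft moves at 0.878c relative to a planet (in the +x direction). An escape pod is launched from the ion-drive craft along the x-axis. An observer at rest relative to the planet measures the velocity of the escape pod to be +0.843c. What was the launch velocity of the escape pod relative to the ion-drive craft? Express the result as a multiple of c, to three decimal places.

Invert the composition law: u' = (u − v)/(1 − uv/c²).
u' = (0.843 − 0.878) / (1 − (0.843)(0.878)) = -0.0350/0.2598 = -0.1347.

-0.135c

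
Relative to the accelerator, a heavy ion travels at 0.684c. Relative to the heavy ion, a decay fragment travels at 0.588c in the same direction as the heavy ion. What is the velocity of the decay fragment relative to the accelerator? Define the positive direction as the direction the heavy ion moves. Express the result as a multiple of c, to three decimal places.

0.907c

With v = 0.684 and u' = 0.588 (in units of c),
u = (u' + v)/(1 + u'v/c²):
u = (0.588 + 0.684) / (1 + 0.588·0.684) = 1.2720/1.4022 = 0.9072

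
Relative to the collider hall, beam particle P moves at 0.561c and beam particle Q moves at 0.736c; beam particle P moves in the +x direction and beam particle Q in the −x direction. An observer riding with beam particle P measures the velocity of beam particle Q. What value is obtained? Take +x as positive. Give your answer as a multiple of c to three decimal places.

β_A = 0.561, β_B = -0.736.
Transform to A's frame with the inverse velocity-addition law: u' = (u − v)/(1 − uv/c²), taking u = β_B and v = β_A.
u' = (-0.736 − 0.561) / (1 − (0.561)(-0.736)) = -1.2970/1.4129 = -0.9180.

-0.918c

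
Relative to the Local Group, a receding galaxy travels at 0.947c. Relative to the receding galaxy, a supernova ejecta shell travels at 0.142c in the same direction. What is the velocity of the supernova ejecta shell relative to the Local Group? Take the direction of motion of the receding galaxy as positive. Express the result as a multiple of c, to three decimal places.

With v = 0.947 and u' = 0.142 (in units of c),
u = (u' + v)/(1 + u'v/c²):
u = (0.142 + 0.947) / (1 + 0.142·0.947) = 1.0890/1.1345 = 0.9599
(Galilean addition would give +1.089c, exceeding c.)

0.960c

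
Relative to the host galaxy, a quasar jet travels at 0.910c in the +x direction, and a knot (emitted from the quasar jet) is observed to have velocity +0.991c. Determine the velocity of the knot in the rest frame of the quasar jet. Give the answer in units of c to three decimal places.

Invert the composition law: u' = (u − v)/(1 − uv/c²).
u' = (0.991 − 0.910) / (1 − (0.991)(0.910)) = 0.0810/0.0982 = 0.8249.

+0.825c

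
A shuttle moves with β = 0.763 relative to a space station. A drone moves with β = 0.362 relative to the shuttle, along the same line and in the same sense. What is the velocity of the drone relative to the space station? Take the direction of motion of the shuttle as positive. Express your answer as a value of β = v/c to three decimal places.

β = 0.882

With v = 0.763 and u' = 0.362 (in units of c),
u = (u' + v)/(1 + u'v/c²):
u = (0.362 + 0.763) / (1 + 0.362·0.763) = 1.1250/1.2762 = 0.8815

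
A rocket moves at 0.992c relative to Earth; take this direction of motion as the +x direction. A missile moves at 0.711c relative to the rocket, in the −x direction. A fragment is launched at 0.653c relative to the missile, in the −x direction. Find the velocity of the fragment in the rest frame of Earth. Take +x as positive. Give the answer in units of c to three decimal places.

+0.797c

Apply u = (u' + v)/(1 + u'v/c²) successively, working outward toward Earth.
Start: velocity of the rocket relative to Earth = 0.9920c.
Compose with the missile (u' = -0.711 in the rocket frame): u_1 = (-0.711 + 0.992) / (1 + (-0.711)·0.992) = 0.2810/0.2947 = 0.9536.
Compose with the fragment (u' = -0.653 in the missile frame): u_2 = (-0.653 + 0.954) / (1 + (-0.653)·0.954) = 0.3006/0.3773 = 0.7965.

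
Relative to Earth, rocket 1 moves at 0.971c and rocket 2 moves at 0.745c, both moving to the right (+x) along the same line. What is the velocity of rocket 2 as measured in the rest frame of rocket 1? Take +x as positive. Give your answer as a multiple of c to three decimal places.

β_A = 0.971, β_B = 0.745.
Transform to A's frame with the inverse velocity-addition law: u' = (u − v)/(1 − uv/c²), taking u = β_B and v = β_A.
u' = (0.745 − 0.971) / (1 − (0.971)(0.745)) = -0.2260/0.2766 = -0.8170.

-0.817c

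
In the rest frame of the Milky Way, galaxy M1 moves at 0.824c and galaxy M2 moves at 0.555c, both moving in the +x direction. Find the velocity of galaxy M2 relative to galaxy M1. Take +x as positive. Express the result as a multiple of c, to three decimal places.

β_A = 0.824, β_B = 0.555.
Transform to A's frame with the inverse velocity-addition law: u' = (u − v)/(1 − uv/c²), taking u = β_B and v = β_A.
u' = (0.555 − 0.824) / (1 − (0.824)(0.555)) = -0.2690/0.5427 = -0.4957.

-0.496c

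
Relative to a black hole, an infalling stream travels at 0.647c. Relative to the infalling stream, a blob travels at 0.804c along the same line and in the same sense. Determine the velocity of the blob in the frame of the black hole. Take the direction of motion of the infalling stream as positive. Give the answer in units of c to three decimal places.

0.954c

With v = 0.647 and u' = 0.804 (in units of c),
u = (u' + v)/(1 + u'v/c²):
u = (0.804 + 0.647) / (1 + 0.804·0.647) = 1.4510/1.5202 = 0.9545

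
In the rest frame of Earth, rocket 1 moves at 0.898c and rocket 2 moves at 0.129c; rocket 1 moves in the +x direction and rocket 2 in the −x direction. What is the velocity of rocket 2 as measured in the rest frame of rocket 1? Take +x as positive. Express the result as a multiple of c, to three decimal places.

-0.920c

β_A = 0.898, β_B = -0.129.
Transform to A's frame with the inverse velocity-addition law: u' = (u − v)/(1 − uv/c²), taking u = β_B and v = β_A.
u' = (-0.129 − 0.898) / (1 − (0.898)(-0.129)) = -1.0270/1.1158 = -0.9204.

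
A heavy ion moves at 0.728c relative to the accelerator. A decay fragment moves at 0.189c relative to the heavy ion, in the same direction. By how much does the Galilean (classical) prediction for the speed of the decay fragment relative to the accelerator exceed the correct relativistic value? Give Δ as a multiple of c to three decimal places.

Δ = 0.111c

Galilean: u_cl = 0.189 + 0.728 = 0.9170.
Relativistic: u_rel = (0.189 + 0.728) / (1 + 0.189·0.728) = 0.9170/1.1376 = 0.8061.
Δ = 0.9170 − 0.8061 = 0.1109.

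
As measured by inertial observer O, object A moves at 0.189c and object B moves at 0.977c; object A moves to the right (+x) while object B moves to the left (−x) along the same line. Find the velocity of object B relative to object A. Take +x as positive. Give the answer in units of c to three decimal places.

β_A = 0.189, β_B = -0.977.
Transform to A's frame with the inverse velocity-addition law: u' = (u − v)/(1 − uv/c²), taking u = β_B and v = β_A.
u' = (-0.977 − 0.189) / (1 − (0.189)(-0.977)) = -1.1660/1.1847 = -0.9843.

-0.984c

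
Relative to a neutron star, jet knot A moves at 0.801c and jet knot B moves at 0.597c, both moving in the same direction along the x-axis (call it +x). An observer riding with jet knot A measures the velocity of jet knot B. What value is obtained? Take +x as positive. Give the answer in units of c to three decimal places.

-0.391c

β_A = 0.801, β_B = 0.597.
Transform to A's frame with the inverse velocity-addition law: u' = (u − v)/(1 − uv/c²), taking u = β_B and v = β_A.
u' = (0.597 − 0.801) / (1 − (0.801)(0.597)) = -0.2040/0.5218 = -0.3910.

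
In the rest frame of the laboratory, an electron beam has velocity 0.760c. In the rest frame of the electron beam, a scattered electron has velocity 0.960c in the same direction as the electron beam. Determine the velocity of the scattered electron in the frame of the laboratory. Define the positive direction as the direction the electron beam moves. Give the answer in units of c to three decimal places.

With v = 0.760 and u' = 0.960 (in units of c),
u = (u' + v)/(1 + u'v/c²):
u = (0.960 + 0.760) / (1 + 0.960·0.760) = 1.7200/1.7296 = 0.9944

0.994c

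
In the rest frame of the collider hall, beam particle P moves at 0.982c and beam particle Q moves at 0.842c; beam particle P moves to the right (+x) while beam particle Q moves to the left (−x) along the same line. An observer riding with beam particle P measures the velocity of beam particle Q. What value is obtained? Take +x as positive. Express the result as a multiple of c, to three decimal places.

β_A = 0.982, β_B = -0.842.
Transform to A's frame with the inverse velocity-addition law: u' = (u − v)/(1 − uv/c²), taking u = β_B and v = β_A.
u' = (-0.842 − 0.982) / (1 − (0.982)(-0.842)) = -1.8240/1.8268 = -0.9984.

-0.998c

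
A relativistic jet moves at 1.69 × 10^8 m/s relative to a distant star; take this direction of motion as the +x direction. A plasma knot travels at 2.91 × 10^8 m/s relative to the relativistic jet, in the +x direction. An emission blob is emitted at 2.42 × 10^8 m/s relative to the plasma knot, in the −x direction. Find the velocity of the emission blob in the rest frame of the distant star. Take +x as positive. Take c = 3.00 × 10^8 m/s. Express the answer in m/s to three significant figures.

+2.77 × 10^8 m/s

Apply u = (u' + v)/(1 + u'v/c²) successively, working outward toward the distant star.
(Dividing each given speed by c = 3.00 × 10^8 m/s to work in units of c.)
Start: velocity of the relativistic jet relative to the distant star = 0.5633c.
Compose with the plasma knot (u' = 0.970 in the relativistic jet frame): u_1 = (0.970 + 0.563) / (1 + 0.970·0.563) = 1.5333/1.5464 = 0.9915.
Compose with the emission blob (u' = -0.807 in the plasma knot frame): u_2 = (-0.807 + 0.992) / (1 + (-0.807)·0.992) = 0.1849/0.2002 = 0.9235.
So u = 0.9235 × 3.00 × 10^8 m/s.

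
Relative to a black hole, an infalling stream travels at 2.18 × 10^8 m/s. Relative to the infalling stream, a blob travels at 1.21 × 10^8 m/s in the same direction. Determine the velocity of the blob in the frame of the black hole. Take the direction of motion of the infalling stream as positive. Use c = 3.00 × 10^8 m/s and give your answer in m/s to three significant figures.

2.62 × 10^8 m/s

In units of c (dividing by 3.00 × 10^8 m/s): v = 0.727, u' = 0.403.
u = (u' + v)/(1 + u'v/c²):
u = (0.403 + 0.727) / (1 + 0.403·0.727) = 1.1300/1.2931 = 0.8739
(Galilean addition would give +1.130c, exceeding c.)
Converting back: u = 0.8739 × 3.00 × 10^8 m/s.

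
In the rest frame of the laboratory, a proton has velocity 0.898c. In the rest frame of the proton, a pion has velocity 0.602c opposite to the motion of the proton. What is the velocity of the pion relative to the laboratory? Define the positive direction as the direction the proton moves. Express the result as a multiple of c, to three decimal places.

With v = 0.898 and u' = -0.602 (in units of c),
u = (u' + v)/(1 + u'v/c²):
u = (-0.602 + 0.898) / (1 + (-0.602)·0.898) = 0.2960/0.4594 = 0.6443

+0.644c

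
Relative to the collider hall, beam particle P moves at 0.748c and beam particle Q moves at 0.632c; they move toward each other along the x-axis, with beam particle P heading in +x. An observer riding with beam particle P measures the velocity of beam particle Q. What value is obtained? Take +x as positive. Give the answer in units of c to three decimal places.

β_A = 0.748, β_B = -0.632.
Transform to A's frame with the inverse velocity-addition law: u' = (u − v)/(1 − uv/c²), taking u = β_B and v = β_A.
u' = (-0.632 − 0.748) / (1 − (0.748)(-0.632)) = -1.3800/1.4727 = -0.9370.

-0.937c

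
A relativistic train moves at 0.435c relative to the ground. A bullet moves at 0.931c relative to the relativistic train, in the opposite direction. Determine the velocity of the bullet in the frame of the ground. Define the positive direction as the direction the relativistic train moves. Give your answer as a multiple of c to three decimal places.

-0.834c

With v = 0.435 and u' = -0.931 (in units of c),
u = (u' + v)/(1 + u'v/c²):
u = (-0.931 + 0.435) / (1 + (-0.931)·0.435) = -0.4960/0.5950 = -0.8336
(Galilean addition would give -0.496c.)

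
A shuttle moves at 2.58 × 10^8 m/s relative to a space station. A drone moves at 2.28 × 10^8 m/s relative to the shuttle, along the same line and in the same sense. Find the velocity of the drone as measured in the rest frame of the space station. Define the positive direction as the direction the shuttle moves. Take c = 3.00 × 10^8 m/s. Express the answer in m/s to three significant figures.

In units of c (dividing by 3.00 × 10^8 m/s): v = 0.860, u' = 0.760.
u = (u' + v)/(1 + u'v/c²):
u = (0.760 + 0.860) / (1 + 0.760·0.860) = 1.6200/1.6536 = 0.9797
Converting back: u = 0.9797 × 3.00 × 10^8 m/s.

2.94 × 10^8 m/s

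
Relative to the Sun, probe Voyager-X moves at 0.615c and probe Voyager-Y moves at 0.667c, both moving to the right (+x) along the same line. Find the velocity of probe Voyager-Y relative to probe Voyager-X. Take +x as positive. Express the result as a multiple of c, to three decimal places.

β_A = 0.615, β_B = 0.667.
Transform to A's frame with the inverse velocity-addition law: u' = (u − v)/(1 − uv/c²), taking u = β_B and v = β_A.
u' = (0.667 − 0.615) / (1 − (0.615)(0.667)) = 0.0520/0.5898 = 0.0882.

+0.088c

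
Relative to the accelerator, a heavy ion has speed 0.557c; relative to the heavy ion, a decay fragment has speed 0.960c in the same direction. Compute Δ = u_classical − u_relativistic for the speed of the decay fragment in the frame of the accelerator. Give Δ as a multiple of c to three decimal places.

Galilean: u_cl = 0.960 + 0.557 = 1.5170.
Relativistic: u_rel = (0.960 + 0.557) / (1 + 0.960·0.557) = 1.5170/1.5347 = 0.9885.
Δ = 1.5170 − 0.9885 = 0.5285.
(The classical prediction exceeds c; the relativistic result does not.)

Δ = 0.529c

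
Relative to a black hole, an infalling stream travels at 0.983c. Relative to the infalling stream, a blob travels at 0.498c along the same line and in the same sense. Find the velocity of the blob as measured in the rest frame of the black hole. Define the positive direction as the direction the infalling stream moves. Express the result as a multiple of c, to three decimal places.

With v = 0.983 and u' = 0.498 (in units of c),
u = (u' + v)/(1 + u'v/c²):
u = (0.498 + 0.983) / (1 + 0.498·0.983) = 1.4810/1.4895 = 0.9943
(Galilean addition would give +1.481c, exceeding c.)

0.994c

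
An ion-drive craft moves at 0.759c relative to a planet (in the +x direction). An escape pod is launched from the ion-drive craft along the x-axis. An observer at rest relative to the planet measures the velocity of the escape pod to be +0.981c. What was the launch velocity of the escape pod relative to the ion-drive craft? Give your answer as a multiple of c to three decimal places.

+0.869c

Invert the composition law: u' = (u − v)/(1 − uv/c²).
u' = (0.981 − 0.759) / (1 − (0.981)(0.759)) = 0.2220/0.2554 = 0.8692.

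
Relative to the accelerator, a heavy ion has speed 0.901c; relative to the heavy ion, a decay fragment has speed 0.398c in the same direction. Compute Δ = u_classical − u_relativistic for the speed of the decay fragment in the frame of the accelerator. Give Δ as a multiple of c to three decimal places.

Δ = 0.343c

Galilean: u_cl = 0.398 + 0.901 = 1.2990.
Relativistic: u_rel = (0.398 + 0.901) / (1 + 0.398·0.901) = 1.2990/1.3586 = 0.9561.
Δ = 1.2990 − 0.9561 = 0.3429.
(The classical prediction exceeds c; the relativistic result does not.)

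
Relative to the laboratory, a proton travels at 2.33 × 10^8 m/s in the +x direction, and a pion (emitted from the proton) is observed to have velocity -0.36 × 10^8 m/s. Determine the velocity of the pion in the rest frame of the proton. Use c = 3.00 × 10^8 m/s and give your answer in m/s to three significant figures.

-2.46 × 10^8 m/s

v = 0.777c, u = -0.120c.
Invert the composition law: u' = (u − v)/(1 − uv/c²).
u' = (-0.120 − 0.777) / (1 − (-0.120)(0.777)) = -0.8967/1.0932 = -0.8202.
u' = -0.8202 × 3.00 × 10^8 m/s.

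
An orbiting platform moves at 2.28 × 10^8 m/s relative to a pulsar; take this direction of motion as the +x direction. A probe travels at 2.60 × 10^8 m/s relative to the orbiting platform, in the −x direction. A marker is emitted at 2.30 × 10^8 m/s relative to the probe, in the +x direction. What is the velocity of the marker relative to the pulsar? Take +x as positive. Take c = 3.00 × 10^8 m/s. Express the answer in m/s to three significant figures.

+1.79 × 10^8 m/s

Apply u = (u' + v)/(1 + u'v/c²) successively, working outward toward the pulsar.
(Dividing each given speed by c = 3.00 × 10^8 m/s to work in units of c.)
Start: velocity of the orbiting platform relative to the pulsar = 0.7600c.
Compose with the probe (u' = -0.867 in the orbiting platform frame): u_1 = (-0.867 + 0.760) / (1 + (-0.867)·0.760) = -0.1067/0.3413 = -0.3125.
Compose with the marker (u' = 0.767 in the probe frame): u_2 = (0.767 + (-0.312)) / (1 + 0.767·(-0.312)) = 0.4542/0.7604 = 0.5973.
So u = 0.5973 × 3.00 × 10^8 m/s.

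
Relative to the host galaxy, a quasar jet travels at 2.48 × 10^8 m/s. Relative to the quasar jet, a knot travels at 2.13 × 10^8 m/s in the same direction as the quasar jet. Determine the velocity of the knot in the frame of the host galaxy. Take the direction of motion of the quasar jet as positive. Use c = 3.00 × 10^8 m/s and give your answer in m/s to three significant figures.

In units of c (dividing by 3.00 × 10^8 m/s): v = 0.827, u' = 0.710.
u = (u' + v)/(1 + u'v/c²):
u = (0.710 + 0.827) / (1 + 0.710·0.827) = 1.5367/1.5869 = 0.9683
(Galilean addition would give +1.537c, exceeding c.)
Converting back: u = 0.9683 × 3.00 × 10^8 m/s.

2.90 × 10^8 m/s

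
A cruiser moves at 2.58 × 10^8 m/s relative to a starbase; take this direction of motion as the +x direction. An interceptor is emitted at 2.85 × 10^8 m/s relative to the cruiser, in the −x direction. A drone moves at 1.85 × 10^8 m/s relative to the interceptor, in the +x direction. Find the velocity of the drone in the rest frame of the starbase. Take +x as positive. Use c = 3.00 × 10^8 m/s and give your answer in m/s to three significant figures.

+5.38 × 10^7 m/s

Apply u = (u' + v)/(1 + u'v/c²) successively, working outward toward the starbase.
(Dividing each given speed by c = 3.00 × 10^8 m/s to work in units of c.)
Start: velocity of the cruiser relative to the starbase = 0.8600c.
Compose with the interceptor (u' = -0.950 in the cruiser frame): u_1 = (-0.950 + 0.860) / (1 + (-0.950)·0.860) = -0.0900/0.1830 = -0.4918.
Compose with the drone (u' = 0.617 in the interceptor frame): u_2 = (0.617 + (-0.492)) / (1 + 0.617·(-0.492)) = 0.1249/0.6967 = 0.1792.
So u = 0.1792 × 3.00 × 10^8 m/s.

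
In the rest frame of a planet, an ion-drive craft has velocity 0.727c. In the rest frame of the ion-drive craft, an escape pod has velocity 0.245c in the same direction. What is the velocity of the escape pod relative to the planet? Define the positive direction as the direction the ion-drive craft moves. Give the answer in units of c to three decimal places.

With v = 0.727 and u' = 0.245 (in units of c),
u = (u' + v)/(1 + u'v/c²):
u = (0.245 + 0.727) / (1 + 0.245·0.727) = 0.9720/1.1781 = 0.8250

0.825c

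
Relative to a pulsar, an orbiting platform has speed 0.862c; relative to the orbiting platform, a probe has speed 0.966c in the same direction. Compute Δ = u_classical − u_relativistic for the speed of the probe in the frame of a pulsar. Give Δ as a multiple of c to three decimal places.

Galilean: u_cl = 0.966 + 0.862 = 1.8280.
Relativistic: u_rel = (0.966 + 0.862) / (1 + 0.966·0.862) = 1.8280/1.8327 = 0.9974.
Δ = 1.8280 − 0.9974 = 0.8306.
(The classical prediction exceeds c; the relativistic result does not.)

Δ = 0.831c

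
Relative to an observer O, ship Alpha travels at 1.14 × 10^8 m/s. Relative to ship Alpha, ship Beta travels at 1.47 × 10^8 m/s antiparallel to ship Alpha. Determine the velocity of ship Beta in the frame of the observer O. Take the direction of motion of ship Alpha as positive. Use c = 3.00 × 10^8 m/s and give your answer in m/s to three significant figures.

In units of c (dividing by 3.00 × 10^8 m/s): v = 0.380, u' = -0.490.
u = (u' + v)/(1 + u'v/c²):
u = (-0.490 + 0.380) / (1 + (-0.490)·0.380) = -0.1100/0.8138 = -0.1352
(Galilean addition would give -0.110c.)
Converting back: u = -0.1352 × 3.00 × 10^8 m/s.

-4.06 × 10^7 m/s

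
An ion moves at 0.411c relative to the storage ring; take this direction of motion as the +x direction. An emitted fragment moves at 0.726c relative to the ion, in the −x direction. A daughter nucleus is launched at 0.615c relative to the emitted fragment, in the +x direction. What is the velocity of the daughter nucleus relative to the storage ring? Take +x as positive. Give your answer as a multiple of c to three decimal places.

+0.229c

Apply u = (u' + v)/(1 + u'v/c²) successively, working outward toward the storage ring.
Start: velocity of the ion relative to the storage ring = 0.4110c.
Compose with the emitted fragment (u' = -0.726 in the ion frame): u_1 = (-0.726 + 0.411) / (1 + (-0.726)·0.411) = -0.3150/0.7016 = -0.4490.
Compose with the daughter nucleus (u' = 0.615 in the emitted fragment frame): u_2 = (0.615 + (-0.449)) / (1 + 0.615·(-0.449)) = 0.1660/0.7239 = 0.2294.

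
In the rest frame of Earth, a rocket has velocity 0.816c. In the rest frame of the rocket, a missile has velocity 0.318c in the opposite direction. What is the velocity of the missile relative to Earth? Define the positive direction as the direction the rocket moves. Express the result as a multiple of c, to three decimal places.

+0.673c

With v = 0.816 and u' = -0.318 (in units of c),
u = (u' + v)/(1 + u'v/c²):
u = (-0.318 + 0.816) / (1 + (-0.318)·0.816) = 0.4980/0.7405 = 0.6725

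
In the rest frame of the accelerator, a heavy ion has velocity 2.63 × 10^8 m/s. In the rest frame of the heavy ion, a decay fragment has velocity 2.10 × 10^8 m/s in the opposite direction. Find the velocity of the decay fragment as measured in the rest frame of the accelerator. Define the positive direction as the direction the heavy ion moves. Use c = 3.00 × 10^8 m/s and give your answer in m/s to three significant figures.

In units of c (dividing by 3.00 × 10^8 m/s): v = 0.877, u' = -0.700.
u = (u' + v)/(1 + u'v/c²):
u = (-0.700 + 0.877) / (1 + (-0.700)·0.877) = 0.1767/0.3863 = 0.4573
(Galilean addition would give +0.177c.)
Converting back: u = 0.4573 × 3.00 × 10^8 m/s.

+1.37 × 10^8 m/s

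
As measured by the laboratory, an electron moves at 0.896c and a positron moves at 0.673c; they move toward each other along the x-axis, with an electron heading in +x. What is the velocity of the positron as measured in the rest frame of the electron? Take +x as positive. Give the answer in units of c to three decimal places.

-0.979c

β_A = 0.896, β_B = -0.673.
Transform to A's frame with the inverse velocity-addition law: u' = (u − v)/(1 − uv/c²), taking u = β_B and v = β_A.
u' = (-0.673 − 0.896) / (1 − (0.896)(-0.673)) = -1.5690/1.6030 = -0.9788.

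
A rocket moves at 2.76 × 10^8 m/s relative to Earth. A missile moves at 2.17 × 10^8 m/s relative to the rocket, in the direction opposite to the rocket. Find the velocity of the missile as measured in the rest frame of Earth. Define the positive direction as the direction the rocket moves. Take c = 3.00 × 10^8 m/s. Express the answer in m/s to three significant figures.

In units of c (dividing by 3.00 × 10^8 m/s): v = 0.920, u' = -0.723.
u = (u' + v)/(1 + u'v/c²):
u = (-0.723 + 0.920) / (1 + (-0.723)·0.920) = 0.1967/0.3345 = 0.5879
Converting back: u = 0.5879 × 3.00 × 10^8 m/s.

+1.76 × 10^8 m/s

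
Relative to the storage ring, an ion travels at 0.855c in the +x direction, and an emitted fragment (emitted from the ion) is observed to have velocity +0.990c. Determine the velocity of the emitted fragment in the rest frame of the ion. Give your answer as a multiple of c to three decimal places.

+0.879c

Invert the composition law: u' = (u − v)/(1 − uv/c²).
u' = (0.990 − 0.855) / (1 − (0.990)(0.855)) = 0.1350/0.1535 = 0.8792.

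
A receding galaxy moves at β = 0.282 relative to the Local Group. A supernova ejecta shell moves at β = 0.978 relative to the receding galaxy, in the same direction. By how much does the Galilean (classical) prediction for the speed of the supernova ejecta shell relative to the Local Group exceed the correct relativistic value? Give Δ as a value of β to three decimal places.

Δ = 0.272

Galilean: u_cl = 0.978 + 0.282 = 1.2600.
Relativistic: u_rel = (0.978 + 0.282) / (1 + 0.978·0.282) = 1.2600/1.2758 = 0.9876.
Δ = 1.2600 − 0.9876 = 0.2724.
(The classical prediction exceeds c; the relativistic result does not.)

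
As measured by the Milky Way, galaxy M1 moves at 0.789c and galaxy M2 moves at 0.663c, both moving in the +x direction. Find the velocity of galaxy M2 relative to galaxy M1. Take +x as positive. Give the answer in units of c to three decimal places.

-0.264c

β_A = 0.789, β_B = 0.663.
Transform to A's frame with the inverse velocity-addition law: u' = (u − v)/(1 − uv/c²), taking u = β_B and v = β_A.
u' = (0.663 − 0.789) / (1 − (0.789)(0.663)) = -0.1260/0.4769 = -0.2642.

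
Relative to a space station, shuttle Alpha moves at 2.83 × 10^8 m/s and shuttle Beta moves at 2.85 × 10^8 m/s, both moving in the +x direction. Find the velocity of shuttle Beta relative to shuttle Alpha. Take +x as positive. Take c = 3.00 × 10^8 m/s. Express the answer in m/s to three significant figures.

+1.93 × 10^7 m/s

β_A = 0.943, β_B = 0.950 (dividing each by c = 3.00 × 10^8 m/s).
Transform to A's frame with the inverse velocity-addition law: u' = (u − v)/(1 − uv/c²), taking u = β_B and v = β_A.
u' = (0.950 − 0.943) / (1 − (0.943)(0.950)) = 0.0067/0.1038 = 0.0642.
u' = 0.0642 × 3.00 × 10^8 m/s.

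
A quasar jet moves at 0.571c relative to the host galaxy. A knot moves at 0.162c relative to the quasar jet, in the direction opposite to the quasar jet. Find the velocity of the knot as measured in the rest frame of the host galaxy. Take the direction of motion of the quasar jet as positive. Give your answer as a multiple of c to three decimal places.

+0.451c

With v = 0.571 and u' = -0.162 (in units of c),
u = (u' + v)/(1 + u'v/c²):
u = (-0.162 + 0.571) / (1 + (-0.162)·0.571) = 0.4090/0.9075 = 0.4507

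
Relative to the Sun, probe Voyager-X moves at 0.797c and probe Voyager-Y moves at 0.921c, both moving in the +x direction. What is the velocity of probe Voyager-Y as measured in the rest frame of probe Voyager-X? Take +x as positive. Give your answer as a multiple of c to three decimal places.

β_A = 0.797, β_B = 0.921.
Transform to A's frame with the inverse velocity-addition law: u' = (u − v)/(1 − uv/c²), taking u = β_B and v = β_A.
u' = (0.921 − 0.797) / (1 − (0.797)(0.921)) = 0.1240/0.2660 = 0.4662.

+0.466c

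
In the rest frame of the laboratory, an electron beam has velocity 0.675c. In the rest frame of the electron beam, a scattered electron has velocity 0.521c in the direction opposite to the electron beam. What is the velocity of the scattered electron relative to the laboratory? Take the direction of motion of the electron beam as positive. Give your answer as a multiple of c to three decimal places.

+0.238c

With v = 0.675 and u' = -0.521 (in units of c),
u = (u' + v)/(1 + u'v/c²):
u = (-0.521 + 0.675) / (1 + (-0.521)·0.675) = 0.1540/0.6483 = 0.2375
(Galilean addition would give +0.154c.)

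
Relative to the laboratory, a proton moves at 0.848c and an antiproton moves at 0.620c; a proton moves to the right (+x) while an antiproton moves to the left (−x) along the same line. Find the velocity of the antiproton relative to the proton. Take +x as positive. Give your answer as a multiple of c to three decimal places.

β_A = 0.848, β_B = -0.620.
Transform to A's frame with the inverse velocity-addition law: u' = (u − v)/(1 − uv/c²), taking u = β_B and v = β_A.
u' = (-0.620 − 0.848) / (1 − (0.848)(-0.620)) = -1.4680/1.5258 = -0.9621.

-0.962c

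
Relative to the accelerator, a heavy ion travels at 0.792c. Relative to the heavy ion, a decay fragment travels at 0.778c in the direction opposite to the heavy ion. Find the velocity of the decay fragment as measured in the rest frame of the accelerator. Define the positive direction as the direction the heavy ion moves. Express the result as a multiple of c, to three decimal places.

+0.036c

With v = 0.792 and u' = -0.778 (in units of c),
u = (u' + v)/(1 + u'v/c²):
u = (-0.778 + 0.792) / (1 + (-0.778)·0.792) = 0.0140/0.3838 = 0.0365
(Galilean addition would give +0.014c.)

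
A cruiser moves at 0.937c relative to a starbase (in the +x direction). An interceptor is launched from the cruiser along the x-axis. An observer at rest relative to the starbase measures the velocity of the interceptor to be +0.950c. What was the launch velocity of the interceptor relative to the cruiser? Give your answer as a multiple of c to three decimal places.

Invert the composition law: u' = (u − v)/(1 − uv/c²).
u' = (0.950 − 0.937) / (1 − (0.950)(0.937)) = 0.0130/0.1099 = 0.1183.

+0.118c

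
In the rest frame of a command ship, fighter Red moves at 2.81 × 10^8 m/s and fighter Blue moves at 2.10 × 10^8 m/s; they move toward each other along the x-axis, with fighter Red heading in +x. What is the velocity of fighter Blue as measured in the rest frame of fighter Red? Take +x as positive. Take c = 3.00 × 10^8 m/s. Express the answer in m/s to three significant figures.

-2.97 × 10^8 m/s

β_A = 0.937, β_B = -0.700 (dividing each by c = 3.00 × 10^8 m/s).
Transform to A's frame with the inverse velocity-addition law: u' = (u − v)/(1 − uv/c²), taking u = β_B and v = β_A.
u' = (-0.700 − 0.937) / (1 − (0.937)(-0.700)) = -1.6367/1.6557 = -0.9885.
u' = -0.9885 × 3.00 × 10^8 m/s.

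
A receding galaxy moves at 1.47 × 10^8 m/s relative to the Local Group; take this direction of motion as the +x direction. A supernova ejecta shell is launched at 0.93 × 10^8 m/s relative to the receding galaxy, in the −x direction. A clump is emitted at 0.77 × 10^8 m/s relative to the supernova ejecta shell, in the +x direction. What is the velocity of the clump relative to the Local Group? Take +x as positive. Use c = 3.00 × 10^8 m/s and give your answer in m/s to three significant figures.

Apply u = (u' + v)/(1 + u'v/c²) successively, working outward toward the Local Group.
(Dividing each given speed by c = 3.00 × 10^8 m/s to work in units of c.)
Start: velocity of the receding galaxy relative to the Local Group = 0.4900c.
Compose with the supernova ejecta shell (u' = -0.310 in the receding galaxy frame): u_1 = (-0.310 + 0.490) / (1 + (-0.310)·0.490) = 0.1800/0.8481 = 0.2122.
Compose with the clump (u' = 0.257 in the supernova ejecta shell frame): u_2 = (0.257 + 0.212) / (1 + 0.257·0.212) = 0.4689/1.0545 = 0.4447.
So u = 0.4447 × 3.00 × 10^8 m/s.

+1.33 × 10^8 m/s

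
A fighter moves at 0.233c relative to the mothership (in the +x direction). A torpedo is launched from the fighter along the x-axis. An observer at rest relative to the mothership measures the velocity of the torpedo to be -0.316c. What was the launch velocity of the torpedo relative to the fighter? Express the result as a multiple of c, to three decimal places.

-0.511c

Invert the composition law: u' = (u − v)/(1 − uv/c²).
u' = (-0.316 − 0.233) / (1 − (-0.316)(0.233)) = -0.5490/1.0736 = -0.5114.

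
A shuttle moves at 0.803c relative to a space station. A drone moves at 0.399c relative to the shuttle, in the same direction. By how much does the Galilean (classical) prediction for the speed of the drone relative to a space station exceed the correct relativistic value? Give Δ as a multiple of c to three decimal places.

Galilean: u_cl = 0.399 + 0.803 = 1.2020.
Relativistic: u_rel = (0.399 + 0.803) / (1 + 0.399·0.803) = 1.2020/1.3204 = 0.9103.
Δ = 1.2020 − 0.9103 = 0.2917.
(The classical prediction exceeds c; the relativistic result does not.)

Δ = 0.292c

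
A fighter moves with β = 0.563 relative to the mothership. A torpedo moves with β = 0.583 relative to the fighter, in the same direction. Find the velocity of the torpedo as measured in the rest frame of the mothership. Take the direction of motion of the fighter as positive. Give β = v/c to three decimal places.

With v = 0.563 and u' = 0.583 (in units of c),
u = (u' + v)/(1 + u'v/c²):
u = (0.583 + 0.563) / (1 + 0.583·0.563) = 1.1460/1.3282 = 0.8628
(Galilean addition would give +1.146c, exceeding c.)

β = 0.863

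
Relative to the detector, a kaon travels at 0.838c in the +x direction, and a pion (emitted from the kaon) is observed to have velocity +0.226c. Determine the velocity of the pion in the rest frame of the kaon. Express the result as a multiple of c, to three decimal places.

Invert the composition law: u' = (u − v)/(1 − uv/c²).
u' = (0.226 − 0.838) / (1 − (0.226)(0.838)) = -0.6120/0.8106 = -0.7550.

-0.755c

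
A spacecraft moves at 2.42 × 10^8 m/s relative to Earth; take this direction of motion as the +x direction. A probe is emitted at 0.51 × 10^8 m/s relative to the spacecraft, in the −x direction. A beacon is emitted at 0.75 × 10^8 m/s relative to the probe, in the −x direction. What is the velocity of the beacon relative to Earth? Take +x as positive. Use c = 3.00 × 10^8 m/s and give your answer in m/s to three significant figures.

+1.79 × 10^8 m/s

Apply u = (u' + v)/(1 + u'v/c²) successively, working outward toward Earth.
(Dividing each given speed by c = 3.00 × 10^8 m/s to work in units of c.)
Start: velocity of the spacecraft relative to Earth = 0.8067c.
Compose with the probe (u' = -0.170 in the spacecraft frame): u_1 = (-0.170 + 0.807) / (1 + (-0.170)·0.807) = 0.6367/0.8629 = 0.7379.
Compose with the beacon (u' = -0.250 in the probe frame): u_2 = (-0.250 + 0.738) / (1 + (-0.250)·0.738) = 0.4879/0.8155 = 0.5982.
So u = 0.5982 × 3.00 × 10^8 m/s.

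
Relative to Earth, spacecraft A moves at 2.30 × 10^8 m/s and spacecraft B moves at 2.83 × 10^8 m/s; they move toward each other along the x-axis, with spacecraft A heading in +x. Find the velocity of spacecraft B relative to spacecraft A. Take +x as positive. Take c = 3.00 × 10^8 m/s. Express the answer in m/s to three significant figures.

β_A = 0.767, β_B = -0.943 (dividing each by c = 3.00 × 10^8 m/s).
Transform to A's frame with the inverse velocity-addition law: u' = (u − v)/(1 − uv/c²), taking u = β_B and v = β_A.
u' = (-0.943 − 0.767) / (1 − (0.767)(-0.943)) = -1.7100/1.7232 = -0.9923.
u' = -0.9923 × 3.00 × 10^8 m/s.

-2.98 × 10^8 m/s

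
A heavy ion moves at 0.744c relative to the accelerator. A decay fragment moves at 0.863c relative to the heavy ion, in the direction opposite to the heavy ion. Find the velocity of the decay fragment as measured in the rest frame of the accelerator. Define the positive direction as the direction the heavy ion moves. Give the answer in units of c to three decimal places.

With v = 0.744 and u' = -0.863 (in units of c),
u = (u' + v)/(1 + u'v/c²):
u = (-0.863 + 0.744) / (1 + (-0.863)·0.744) = -0.1190/0.3579 = -0.3325
(Galilean addition would give -0.119c.)

-0.332c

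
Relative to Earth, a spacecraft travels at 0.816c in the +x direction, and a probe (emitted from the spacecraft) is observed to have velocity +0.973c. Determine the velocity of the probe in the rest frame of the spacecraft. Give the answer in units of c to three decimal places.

Invert the composition law: u' = (u − v)/(1 − uv/c²).
u' = (0.973 − 0.816) / (1 − (0.973)(0.816)) = 0.1570/0.2060 = 0.7620.

+0.762c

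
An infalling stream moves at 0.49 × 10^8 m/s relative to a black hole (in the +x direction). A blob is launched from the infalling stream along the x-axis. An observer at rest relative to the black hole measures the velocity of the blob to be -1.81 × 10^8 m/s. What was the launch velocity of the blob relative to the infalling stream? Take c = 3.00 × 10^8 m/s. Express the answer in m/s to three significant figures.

-2.09 × 10^8 m/s

v = 0.163c, u = -0.603c.
Invert the composition law: u' = (u − v)/(1 − uv/c²).
u' = (-0.603 − 0.163) / (1 − (-0.603)(0.163)) = -0.7667/1.0985 = -0.6979.
u' = -0.6979 × 3.00 × 10^8 m/s.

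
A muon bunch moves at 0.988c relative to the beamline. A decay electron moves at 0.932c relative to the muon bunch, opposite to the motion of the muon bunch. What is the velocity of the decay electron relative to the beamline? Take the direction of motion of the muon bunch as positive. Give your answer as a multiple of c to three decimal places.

With v = 0.988 and u' = -0.932 (in units of c),
u = (u' + v)/(1 + u'v/c²):
u = (-0.932 + 0.988) / (1 + (-0.932)·0.988) = 0.0560/0.0792 = 0.7072

+0.707c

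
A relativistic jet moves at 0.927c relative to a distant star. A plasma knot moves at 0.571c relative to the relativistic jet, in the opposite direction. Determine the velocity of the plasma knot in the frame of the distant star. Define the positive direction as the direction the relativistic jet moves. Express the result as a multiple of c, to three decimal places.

With v = 0.927 and u' = -0.571 (in units of c),
u = (u' + v)/(1 + u'v/c²):
u = (-0.571 + 0.927) / (1 + (-0.571)·0.927) = 0.3560/0.4707 = 0.7563

+0.756c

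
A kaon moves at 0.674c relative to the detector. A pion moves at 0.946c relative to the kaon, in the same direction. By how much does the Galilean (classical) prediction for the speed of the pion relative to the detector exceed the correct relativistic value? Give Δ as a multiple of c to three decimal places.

Galilean: u_cl = 0.946 + 0.674 = 1.6200.
Relativistic: u_rel = (0.946 + 0.674) / (1 + 0.946·0.674) = 1.6200/1.6376 = 0.9893.
Δ = 1.6200 − 0.9893 = 0.6307.
(The classical prediction exceeds c; the relativistic result does not.)

Δ = 0.631c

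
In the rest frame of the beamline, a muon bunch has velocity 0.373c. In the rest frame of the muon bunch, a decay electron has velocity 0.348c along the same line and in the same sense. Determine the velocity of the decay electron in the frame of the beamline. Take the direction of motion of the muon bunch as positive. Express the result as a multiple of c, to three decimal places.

0.638c

With v = 0.373 and u' = 0.348 (in units of c),
u = (u' + v)/(1 + u'v/c²):
u = (0.348 + 0.373) / (1 + 0.348·0.373) = 0.7210/1.1298 = 0.6382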